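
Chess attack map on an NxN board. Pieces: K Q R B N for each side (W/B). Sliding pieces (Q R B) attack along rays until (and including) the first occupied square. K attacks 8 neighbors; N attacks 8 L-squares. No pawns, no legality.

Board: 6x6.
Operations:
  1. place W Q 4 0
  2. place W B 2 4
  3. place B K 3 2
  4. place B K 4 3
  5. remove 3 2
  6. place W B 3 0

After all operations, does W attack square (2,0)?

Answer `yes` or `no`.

Answer: no

Derivation:
Op 1: place WQ@(4,0)
Op 2: place WB@(2,4)
Op 3: place BK@(3,2)
Op 4: place BK@(4,3)
Op 5: remove (3,2)
Op 6: place WB@(3,0)
Per-piece attacks for W:
  WB@(2,4): attacks (3,5) (3,3) (4,2) (5,1) (1,5) (1,3) (0,2)
  WB@(3,0): attacks (4,1) (5,2) (2,1) (1,2) (0,3)
  WQ@(4,0): attacks (4,1) (4,2) (4,3) (5,0) (3,0) (5,1) (3,1) (2,2) (1,3) (0,4) [ray(0,1) blocked at (4,3); ray(-1,0) blocked at (3,0)]
W attacks (2,0): no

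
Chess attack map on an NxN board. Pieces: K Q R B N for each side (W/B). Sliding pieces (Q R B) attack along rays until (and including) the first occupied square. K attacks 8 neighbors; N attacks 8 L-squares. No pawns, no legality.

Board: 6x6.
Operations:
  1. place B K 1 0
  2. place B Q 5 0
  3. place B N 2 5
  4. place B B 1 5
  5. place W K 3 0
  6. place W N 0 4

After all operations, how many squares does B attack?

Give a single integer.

Op 1: place BK@(1,0)
Op 2: place BQ@(5,0)
Op 3: place BN@(2,5)
Op 4: place BB@(1,5)
Op 5: place WK@(3,0)
Op 6: place WN@(0,4)
Per-piece attacks for B:
  BK@(1,0): attacks (1,1) (2,0) (0,0) (2,1) (0,1)
  BB@(1,5): attacks (2,4) (3,3) (4,2) (5,1) (0,4) [ray(-1,-1) blocked at (0,4)]
  BN@(2,5): attacks (3,3) (4,4) (1,3) (0,4)
  BQ@(5,0): attacks (5,1) (5,2) (5,3) (5,4) (5,5) (4,0) (3,0) (4,1) (3,2) (2,3) (1,4) (0,5) [ray(-1,0) blocked at (3,0)]
Union (23 distinct): (0,0) (0,1) (0,4) (0,5) (1,1) (1,3) (1,4) (2,0) (2,1) (2,3) (2,4) (3,0) (3,2) (3,3) (4,0) (4,1) (4,2) (4,4) (5,1) (5,2) (5,3) (5,4) (5,5)

Answer: 23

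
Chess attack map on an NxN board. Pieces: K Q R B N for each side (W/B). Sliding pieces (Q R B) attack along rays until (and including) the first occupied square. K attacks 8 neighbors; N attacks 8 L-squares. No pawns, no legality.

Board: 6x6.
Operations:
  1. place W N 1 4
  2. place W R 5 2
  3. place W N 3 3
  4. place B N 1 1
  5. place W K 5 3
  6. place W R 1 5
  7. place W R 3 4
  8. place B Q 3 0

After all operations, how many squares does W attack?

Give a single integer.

Op 1: place WN@(1,4)
Op 2: place WR@(5,2)
Op 3: place WN@(3,3)
Op 4: place BN@(1,1)
Op 5: place WK@(5,3)
Op 6: place WR@(1,5)
Op 7: place WR@(3,4)
Op 8: place BQ@(3,0)
Per-piece attacks for W:
  WN@(1,4): attacks (3,5) (2,2) (3,3) (0,2)
  WR@(1,5): attacks (1,4) (2,5) (3,5) (4,5) (5,5) (0,5) [ray(0,-1) blocked at (1,4)]
  WN@(3,3): attacks (4,5) (5,4) (2,5) (1,4) (4,1) (5,2) (2,1) (1,2)
  WR@(3,4): attacks (3,5) (3,3) (4,4) (5,4) (2,4) (1,4) [ray(0,-1) blocked at (3,3); ray(-1,0) blocked at (1,4)]
  WR@(5,2): attacks (5,3) (5,1) (5,0) (4,2) (3,2) (2,2) (1,2) (0,2) [ray(0,1) blocked at (5,3)]
  WK@(5,3): attacks (5,4) (5,2) (4,3) (4,4) (4,2)
Union (22 distinct): (0,2) (0,5) (1,2) (1,4) (2,1) (2,2) (2,4) (2,5) (3,2) (3,3) (3,5) (4,1) (4,2) (4,3) (4,4) (4,5) (5,0) (5,1) (5,2) (5,3) (5,4) (5,5)

Answer: 22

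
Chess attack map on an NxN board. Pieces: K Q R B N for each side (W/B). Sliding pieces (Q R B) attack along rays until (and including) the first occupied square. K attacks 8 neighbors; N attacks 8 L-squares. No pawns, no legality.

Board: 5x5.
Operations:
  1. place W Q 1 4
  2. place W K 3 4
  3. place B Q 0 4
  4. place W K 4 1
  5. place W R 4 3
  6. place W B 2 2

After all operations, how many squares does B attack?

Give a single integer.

Op 1: place WQ@(1,4)
Op 2: place WK@(3,4)
Op 3: place BQ@(0,4)
Op 4: place WK@(4,1)
Op 5: place WR@(4,3)
Op 6: place WB@(2,2)
Per-piece attacks for B:
  BQ@(0,4): attacks (0,3) (0,2) (0,1) (0,0) (1,4) (1,3) (2,2) [ray(1,0) blocked at (1,4); ray(1,-1) blocked at (2,2)]
Union (7 distinct): (0,0) (0,1) (0,2) (0,3) (1,3) (1,4) (2,2)

Answer: 7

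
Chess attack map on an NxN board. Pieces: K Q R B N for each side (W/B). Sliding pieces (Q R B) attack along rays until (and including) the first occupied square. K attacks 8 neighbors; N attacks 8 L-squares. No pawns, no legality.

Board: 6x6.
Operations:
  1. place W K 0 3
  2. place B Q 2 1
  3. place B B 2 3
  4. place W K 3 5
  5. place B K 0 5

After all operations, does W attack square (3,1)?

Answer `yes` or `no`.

Answer: no

Derivation:
Op 1: place WK@(0,3)
Op 2: place BQ@(2,1)
Op 3: place BB@(2,3)
Op 4: place WK@(3,5)
Op 5: place BK@(0,5)
Per-piece attacks for W:
  WK@(0,3): attacks (0,4) (0,2) (1,3) (1,4) (1,2)
  WK@(3,5): attacks (3,4) (4,5) (2,5) (4,4) (2,4)
W attacks (3,1): no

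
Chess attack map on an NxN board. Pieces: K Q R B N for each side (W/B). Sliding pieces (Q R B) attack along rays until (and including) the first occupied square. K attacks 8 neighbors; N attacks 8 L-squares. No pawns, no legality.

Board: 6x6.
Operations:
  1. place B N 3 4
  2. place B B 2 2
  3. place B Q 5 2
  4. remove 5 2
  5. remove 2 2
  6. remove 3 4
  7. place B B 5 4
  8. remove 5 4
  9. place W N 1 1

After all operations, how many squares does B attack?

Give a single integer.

Op 1: place BN@(3,4)
Op 2: place BB@(2,2)
Op 3: place BQ@(5,2)
Op 4: remove (5,2)
Op 5: remove (2,2)
Op 6: remove (3,4)
Op 7: place BB@(5,4)
Op 8: remove (5,4)
Op 9: place WN@(1,1)
Per-piece attacks for B:
Union (0 distinct): (none)

Answer: 0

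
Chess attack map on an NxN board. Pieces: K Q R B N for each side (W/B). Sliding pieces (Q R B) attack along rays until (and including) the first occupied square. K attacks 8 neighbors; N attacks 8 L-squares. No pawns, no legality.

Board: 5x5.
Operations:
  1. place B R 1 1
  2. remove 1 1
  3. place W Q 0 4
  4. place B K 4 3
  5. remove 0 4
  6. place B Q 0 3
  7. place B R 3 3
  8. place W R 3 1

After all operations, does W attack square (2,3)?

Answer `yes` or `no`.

Op 1: place BR@(1,1)
Op 2: remove (1,1)
Op 3: place WQ@(0,4)
Op 4: place BK@(4,3)
Op 5: remove (0,4)
Op 6: place BQ@(0,3)
Op 7: place BR@(3,3)
Op 8: place WR@(3,1)
Per-piece attacks for W:
  WR@(3,1): attacks (3,2) (3,3) (3,0) (4,1) (2,1) (1,1) (0,1) [ray(0,1) blocked at (3,3)]
W attacks (2,3): no

Answer: no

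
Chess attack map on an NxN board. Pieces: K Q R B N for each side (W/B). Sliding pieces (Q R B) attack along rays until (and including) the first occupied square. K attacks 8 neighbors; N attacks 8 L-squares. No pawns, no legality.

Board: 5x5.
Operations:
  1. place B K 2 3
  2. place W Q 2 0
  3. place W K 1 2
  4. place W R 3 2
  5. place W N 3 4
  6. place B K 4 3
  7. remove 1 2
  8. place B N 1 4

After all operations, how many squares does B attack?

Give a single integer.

Answer: 11

Derivation:
Op 1: place BK@(2,3)
Op 2: place WQ@(2,0)
Op 3: place WK@(1,2)
Op 4: place WR@(3,2)
Op 5: place WN@(3,4)
Op 6: place BK@(4,3)
Op 7: remove (1,2)
Op 8: place BN@(1,4)
Per-piece attacks for B:
  BN@(1,4): attacks (2,2) (3,3) (0,2)
  BK@(2,3): attacks (2,4) (2,2) (3,3) (1,3) (3,4) (3,2) (1,4) (1,2)
  BK@(4,3): attacks (4,4) (4,2) (3,3) (3,4) (3,2)
Union (11 distinct): (0,2) (1,2) (1,3) (1,4) (2,2) (2,4) (3,2) (3,3) (3,4) (4,2) (4,4)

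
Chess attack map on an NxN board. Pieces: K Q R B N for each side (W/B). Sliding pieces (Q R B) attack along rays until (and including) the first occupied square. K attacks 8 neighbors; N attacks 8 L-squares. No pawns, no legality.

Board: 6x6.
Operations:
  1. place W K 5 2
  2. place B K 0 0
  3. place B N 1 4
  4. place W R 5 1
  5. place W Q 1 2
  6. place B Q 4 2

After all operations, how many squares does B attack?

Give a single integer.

Answer: 21

Derivation:
Op 1: place WK@(5,2)
Op 2: place BK@(0,0)
Op 3: place BN@(1,4)
Op 4: place WR@(5,1)
Op 5: place WQ@(1,2)
Op 6: place BQ@(4,2)
Per-piece attacks for B:
  BK@(0,0): attacks (0,1) (1,0) (1,1)
  BN@(1,4): attacks (3,5) (2,2) (3,3) (0,2)
  BQ@(4,2): attacks (4,3) (4,4) (4,5) (4,1) (4,0) (5,2) (3,2) (2,2) (1,2) (5,3) (5,1) (3,3) (2,4) (1,5) (3,1) (2,0) [ray(1,0) blocked at (5,2); ray(-1,0) blocked at (1,2); ray(1,-1) blocked at (5,1)]
Union (21 distinct): (0,1) (0,2) (1,0) (1,1) (1,2) (1,5) (2,0) (2,2) (2,4) (3,1) (3,2) (3,3) (3,5) (4,0) (4,1) (4,3) (4,4) (4,5) (5,1) (5,2) (5,3)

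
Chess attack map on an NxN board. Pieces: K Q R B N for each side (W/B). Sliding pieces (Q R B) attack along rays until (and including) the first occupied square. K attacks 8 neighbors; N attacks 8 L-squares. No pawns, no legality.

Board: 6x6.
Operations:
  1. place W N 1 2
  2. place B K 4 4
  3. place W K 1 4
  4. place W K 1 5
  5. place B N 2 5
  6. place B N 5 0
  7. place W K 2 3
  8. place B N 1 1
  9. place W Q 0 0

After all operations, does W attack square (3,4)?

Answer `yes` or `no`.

Answer: yes

Derivation:
Op 1: place WN@(1,2)
Op 2: place BK@(4,4)
Op 3: place WK@(1,4)
Op 4: place WK@(1,5)
Op 5: place BN@(2,5)
Op 6: place BN@(5,0)
Op 7: place WK@(2,3)
Op 8: place BN@(1,1)
Op 9: place WQ@(0,0)
Per-piece attacks for W:
  WQ@(0,0): attacks (0,1) (0,2) (0,3) (0,4) (0,5) (1,0) (2,0) (3,0) (4,0) (5,0) (1,1) [ray(1,0) blocked at (5,0); ray(1,1) blocked at (1,1)]
  WN@(1,2): attacks (2,4) (3,3) (0,4) (2,0) (3,1) (0,0)
  WK@(1,4): attacks (1,5) (1,3) (2,4) (0,4) (2,5) (2,3) (0,5) (0,3)
  WK@(1,5): attacks (1,4) (2,5) (0,5) (2,4) (0,4)
  WK@(2,3): attacks (2,4) (2,2) (3,3) (1,3) (3,4) (3,2) (1,4) (1,2)
W attacks (3,4): yes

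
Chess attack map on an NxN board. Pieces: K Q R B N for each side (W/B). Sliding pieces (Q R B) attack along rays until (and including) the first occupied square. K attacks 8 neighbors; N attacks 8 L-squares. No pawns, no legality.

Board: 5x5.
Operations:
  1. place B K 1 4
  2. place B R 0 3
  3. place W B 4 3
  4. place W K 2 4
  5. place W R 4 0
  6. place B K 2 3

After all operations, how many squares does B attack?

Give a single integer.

Op 1: place BK@(1,4)
Op 2: place BR@(0,3)
Op 3: place WB@(4,3)
Op 4: place WK@(2,4)
Op 5: place WR@(4,0)
Op 6: place BK@(2,3)
Per-piece attacks for B:
  BR@(0,3): attacks (0,4) (0,2) (0,1) (0,0) (1,3) (2,3) [ray(1,0) blocked at (2,3)]
  BK@(1,4): attacks (1,3) (2,4) (0,4) (2,3) (0,3)
  BK@(2,3): attacks (2,4) (2,2) (3,3) (1,3) (3,4) (3,2) (1,4) (1,2)
Union (14 distinct): (0,0) (0,1) (0,2) (0,3) (0,4) (1,2) (1,3) (1,4) (2,2) (2,3) (2,4) (3,2) (3,3) (3,4)

Answer: 14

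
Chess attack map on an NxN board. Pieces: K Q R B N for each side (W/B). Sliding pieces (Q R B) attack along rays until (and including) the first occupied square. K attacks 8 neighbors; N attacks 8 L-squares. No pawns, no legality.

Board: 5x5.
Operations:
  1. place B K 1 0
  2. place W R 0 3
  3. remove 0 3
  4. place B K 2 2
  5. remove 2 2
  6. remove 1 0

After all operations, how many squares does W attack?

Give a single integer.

Op 1: place BK@(1,0)
Op 2: place WR@(0,3)
Op 3: remove (0,3)
Op 4: place BK@(2,2)
Op 5: remove (2,2)
Op 6: remove (1,0)
Per-piece attacks for W:
Union (0 distinct): (none)

Answer: 0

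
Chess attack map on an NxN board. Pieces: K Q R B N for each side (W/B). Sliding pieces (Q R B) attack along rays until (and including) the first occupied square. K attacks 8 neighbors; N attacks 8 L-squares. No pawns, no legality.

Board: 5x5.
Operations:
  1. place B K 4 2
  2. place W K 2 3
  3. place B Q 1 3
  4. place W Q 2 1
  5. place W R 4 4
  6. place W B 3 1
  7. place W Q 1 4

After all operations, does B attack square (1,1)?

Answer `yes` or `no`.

Answer: yes

Derivation:
Op 1: place BK@(4,2)
Op 2: place WK@(2,3)
Op 3: place BQ@(1,3)
Op 4: place WQ@(2,1)
Op 5: place WR@(4,4)
Op 6: place WB@(3,1)
Op 7: place WQ@(1,4)
Per-piece attacks for B:
  BQ@(1,3): attacks (1,4) (1,2) (1,1) (1,0) (2,3) (0,3) (2,4) (2,2) (3,1) (0,4) (0,2) [ray(0,1) blocked at (1,4); ray(1,0) blocked at (2,3); ray(1,-1) blocked at (3,1)]
  BK@(4,2): attacks (4,3) (4,1) (3,2) (3,3) (3,1)
B attacks (1,1): yes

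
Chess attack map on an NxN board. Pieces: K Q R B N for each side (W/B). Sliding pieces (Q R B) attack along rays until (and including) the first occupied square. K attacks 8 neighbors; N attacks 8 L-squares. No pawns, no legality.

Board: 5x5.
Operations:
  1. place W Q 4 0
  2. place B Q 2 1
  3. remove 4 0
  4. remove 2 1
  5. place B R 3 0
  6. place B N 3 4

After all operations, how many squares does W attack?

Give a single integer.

Answer: 0

Derivation:
Op 1: place WQ@(4,0)
Op 2: place BQ@(2,1)
Op 3: remove (4,0)
Op 4: remove (2,1)
Op 5: place BR@(3,0)
Op 6: place BN@(3,4)
Per-piece attacks for W:
Union (0 distinct): (none)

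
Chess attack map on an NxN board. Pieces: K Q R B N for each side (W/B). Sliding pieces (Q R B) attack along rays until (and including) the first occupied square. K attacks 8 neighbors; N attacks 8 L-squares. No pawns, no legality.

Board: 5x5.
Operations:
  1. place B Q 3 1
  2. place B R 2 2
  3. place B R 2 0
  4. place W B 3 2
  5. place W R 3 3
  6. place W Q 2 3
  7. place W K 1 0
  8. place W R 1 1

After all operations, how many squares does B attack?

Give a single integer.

Op 1: place BQ@(3,1)
Op 2: place BR@(2,2)
Op 3: place BR@(2,0)
Op 4: place WB@(3,2)
Op 5: place WR@(3,3)
Op 6: place WQ@(2,3)
Op 7: place WK@(1,0)
Op 8: place WR@(1,1)
Per-piece attacks for B:
  BR@(2,0): attacks (2,1) (2,2) (3,0) (4,0) (1,0) [ray(0,1) blocked at (2,2); ray(-1,0) blocked at (1,0)]
  BR@(2,2): attacks (2,3) (2,1) (2,0) (3,2) (1,2) (0,2) [ray(0,1) blocked at (2,3); ray(0,-1) blocked at (2,0); ray(1,0) blocked at (3,2)]
  BQ@(3,1): attacks (3,2) (3,0) (4,1) (2,1) (1,1) (4,2) (4,0) (2,2) (2,0) [ray(0,1) blocked at (3,2); ray(-1,0) blocked at (1,1); ray(-1,1) blocked at (2,2); ray(-1,-1) blocked at (2,0)]
Union (13 distinct): (0,2) (1,0) (1,1) (1,2) (2,0) (2,1) (2,2) (2,3) (3,0) (3,2) (4,0) (4,1) (4,2)

Answer: 13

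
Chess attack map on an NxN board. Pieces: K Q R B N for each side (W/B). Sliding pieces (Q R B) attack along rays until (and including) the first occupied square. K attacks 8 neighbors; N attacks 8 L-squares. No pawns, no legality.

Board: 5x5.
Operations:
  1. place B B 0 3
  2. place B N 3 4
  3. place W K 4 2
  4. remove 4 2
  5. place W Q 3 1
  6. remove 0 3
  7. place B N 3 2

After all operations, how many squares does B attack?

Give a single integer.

Answer: 8

Derivation:
Op 1: place BB@(0,3)
Op 2: place BN@(3,4)
Op 3: place WK@(4,2)
Op 4: remove (4,2)
Op 5: place WQ@(3,1)
Op 6: remove (0,3)
Op 7: place BN@(3,2)
Per-piece attacks for B:
  BN@(3,2): attacks (4,4) (2,4) (1,3) (4,0) (2,0) (1,1)
  BN@(3,4): attacks (4,2) (2,2) (1,3)
Union (8 distinct): (1,1) (1,3) (2,0) (2,2) (2,4) (4,0) (4,2) (4,4)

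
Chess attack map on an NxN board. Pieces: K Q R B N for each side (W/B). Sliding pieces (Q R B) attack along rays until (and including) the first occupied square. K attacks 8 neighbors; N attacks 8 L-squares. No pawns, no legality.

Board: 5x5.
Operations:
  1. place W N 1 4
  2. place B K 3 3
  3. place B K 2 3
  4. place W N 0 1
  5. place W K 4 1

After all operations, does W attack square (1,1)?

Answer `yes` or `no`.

Answer: no

Derivation:
Op 1: place WN@(1,4)
Op 2: place BK@(3,3)
Op 3: place BK@(2,3)
Op 4: place WN@(0,1)
Op 5: place WK@(4,1)
Per-piece attacks for W:
  WN@(0,1): attacks (1,3) (2,2) (2,0)
  WN@(1,4): attacks (2,2) (3,3) (0,2)
  WK@(4,1): attacks (4,2) (4,0) (3,1) (3,2) (3,0)
W attacks (1,1): no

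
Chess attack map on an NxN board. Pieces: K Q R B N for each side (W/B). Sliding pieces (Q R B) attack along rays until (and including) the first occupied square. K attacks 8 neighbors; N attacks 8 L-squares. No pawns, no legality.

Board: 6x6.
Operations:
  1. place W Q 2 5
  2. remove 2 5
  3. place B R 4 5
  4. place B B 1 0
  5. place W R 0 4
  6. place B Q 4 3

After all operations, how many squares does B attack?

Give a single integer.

Op 1: place WQ@(2,5)
Op 2: remove (2,5)
Op 3: place BR@(4,5)
Op 4: place BB@(1,0)
Op 5: place WR@(0,4)
Op 6: place BQ@(4,3)
Per-piece attacks for B:
  BB@(1,0): attacks (2,1) (3,2) (4,3) (0,1) [ray(1,1) blocked at (4,3)]
  BQ@(4,3): attacks (4,4) (4,5) (4,2) (4,1) (4,0) (5,3) (3,3) (2,3) (1,3) (0,3) (5,4) (5,2) (3,4) (2,5) (3,2) (2,1) (1,0) [ray(0,1) blocked at (4,5); ray(-1,-1) blocked at (1,0)]
  BR@(4,5): attacks (4,4) (4,3) (5,5) (3,5) (2,5) (1,5) (0,5) [ray(0,-1) blocked at (4,3)]
Union (23 distinct): (0,1) (0,3) (0,5) (1,0) (1,3) (1,5) (2,1) (2,3) (2,5) (3,2) (3,3) (3,4) (3,5) (4,0) (4,1) (4,2) (4,3) (4,4) (4,5) (5,2) (5,3) (5,4) (5,5)

Answer: 23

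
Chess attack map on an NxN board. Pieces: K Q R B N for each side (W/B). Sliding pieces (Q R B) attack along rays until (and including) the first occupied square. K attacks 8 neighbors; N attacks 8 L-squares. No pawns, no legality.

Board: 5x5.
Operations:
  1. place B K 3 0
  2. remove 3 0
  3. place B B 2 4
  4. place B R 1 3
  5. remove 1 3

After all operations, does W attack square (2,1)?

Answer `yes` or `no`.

Op 1: place BK@(3,0)
Op 2: remove (3,0)
Op 3: place BB@(2,4)
Op 4: place BR@(1,3)
Op 5: remove (1,3)
Per-piece attacks for W:
W attacks (2,1): no

Answer: no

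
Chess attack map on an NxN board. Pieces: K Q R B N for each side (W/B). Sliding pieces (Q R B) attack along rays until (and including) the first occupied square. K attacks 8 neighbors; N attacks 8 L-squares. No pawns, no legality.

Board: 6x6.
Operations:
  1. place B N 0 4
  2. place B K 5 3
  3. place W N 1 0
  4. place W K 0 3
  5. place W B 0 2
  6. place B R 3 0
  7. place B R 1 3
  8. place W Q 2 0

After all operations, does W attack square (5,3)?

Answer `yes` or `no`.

Op 1: place BN@(0,4)
Op 2: place BK@(5,3)
Op 3: place WN@(1,0)
Op 4: place WK@(0,3)
Op 5: place WB@(0,2)
Op 6: place BR@(3,0)
Op 7: place BR@(1,3)
Op 8: place WQ@(2,0)
Per-piece attacks for W:
  WB@(0,2): attacks (1,3) (1,1) (2,0) [ray(1,1) blocked at (1,3); ray(1,-1) blocked at (2,0)]
  WK@(0,3): attacks (0,4) (0,2) (1,3) (1,4) (1,2)
  WN@(1,0): attacks (2,2) (3,1) (0,2)
  WQ@(2,0): attacks (2,1) (2,2) (2,3) (2,4) (2,5) (3,0) (1,0) (3,1) (4,2) (5,3) (1,1) (0,2) [ray(1,0) blocked at (3,0); ray(-1,0) blocked at (1,0); ray(1,1) blocked at (5,3); ray(-1,1) blocked at (0,2)]
W attacks (5,3): yes

Answer: yes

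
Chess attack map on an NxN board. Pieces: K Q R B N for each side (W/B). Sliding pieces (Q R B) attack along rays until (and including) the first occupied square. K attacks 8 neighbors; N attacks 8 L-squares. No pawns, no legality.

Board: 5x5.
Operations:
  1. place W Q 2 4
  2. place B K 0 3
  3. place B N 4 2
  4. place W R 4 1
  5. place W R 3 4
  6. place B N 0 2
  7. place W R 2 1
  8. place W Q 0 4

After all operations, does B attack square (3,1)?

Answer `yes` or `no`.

Answer: no

Derivation:
Op 1: place WQ@(2,4)
Op 2: place BK@(0,3)
Op 3: place BN@(4,2)
Op 4: place WR@(4,1)
Op 5: place WR@(3,4)
Op 6: place BN@(0,2)
Op 7: place WR@(2,1)
Op 8: place WQ@(0,4)
Per-piece attacks for B:
  BN@(0,2): attacks (1,4) (2,3) (1,0) (2,1)
  BK@(0,3): attacks (0,4) (0,2) (1,3) (1,4) (1,2)
  BN@(4,2): attacks (3,4) (2,3) (3,0) (2,1)
B attacks (3,1): no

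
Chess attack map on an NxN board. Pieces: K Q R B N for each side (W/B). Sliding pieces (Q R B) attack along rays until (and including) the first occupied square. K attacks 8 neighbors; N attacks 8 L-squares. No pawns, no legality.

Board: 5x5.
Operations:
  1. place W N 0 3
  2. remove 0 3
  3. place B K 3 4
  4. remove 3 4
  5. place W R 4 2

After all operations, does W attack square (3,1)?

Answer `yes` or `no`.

Op 1: place WN@(0,3)
Op 2: remove (0,3)
Op 3: place BK@(3,4)
Op 4: remove (3,4)
Op 5: place WR@(4,2)
Per-piece attacks for W:
  WR@(4,2): attacks (4,3) (4,4) (4,1) (4,0) (3,2) (2,2) (1,2) (0,2)
W attacks (3,1): no

Answer: no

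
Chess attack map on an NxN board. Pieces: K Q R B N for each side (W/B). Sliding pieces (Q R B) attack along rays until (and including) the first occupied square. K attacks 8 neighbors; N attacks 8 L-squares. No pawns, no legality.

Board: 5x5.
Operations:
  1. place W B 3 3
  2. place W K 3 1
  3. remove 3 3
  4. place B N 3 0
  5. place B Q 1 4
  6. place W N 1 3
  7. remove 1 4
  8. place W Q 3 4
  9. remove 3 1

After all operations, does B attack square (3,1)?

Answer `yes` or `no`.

Op 1: place WB@(3,3)
Op 2: place WK@(3,1)
Op 3: remove (3,3)
Op 4: place BN@(3,0)
Op 5: place BQ@(1,4)
Op 6: place WN@(1,3)
Op 7: remove (1,4)
Op 8: place WQ@(3,4)
Op 9: remove (3,1)
Per-piece attacks for B:
  BN@(3,0): attacks (4,2) (2,2) (1,1)
B attacks (3,1): no

Answer: no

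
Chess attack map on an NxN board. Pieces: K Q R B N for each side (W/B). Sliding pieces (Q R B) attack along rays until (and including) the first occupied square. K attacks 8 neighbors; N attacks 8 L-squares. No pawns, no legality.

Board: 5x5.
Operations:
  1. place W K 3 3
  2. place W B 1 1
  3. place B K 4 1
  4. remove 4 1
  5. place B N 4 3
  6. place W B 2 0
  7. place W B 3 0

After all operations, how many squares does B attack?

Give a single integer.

Op 1: place WK@(3,3)
Op 2: place WB@(1,1)
Op 3: place BK@(4,1)
Op 4: remove (4,1)
Op 5: place BN@(4,3)
Op 6: place WB@(2,0)
Op 7: place WB@(3,0)
Per-piece attacks for B:
  BN@(4,3): attacks (2,4) (3,1) (2,2)
Union (3 distinct): (2,2) (2,4) (3,1)

Answer: 3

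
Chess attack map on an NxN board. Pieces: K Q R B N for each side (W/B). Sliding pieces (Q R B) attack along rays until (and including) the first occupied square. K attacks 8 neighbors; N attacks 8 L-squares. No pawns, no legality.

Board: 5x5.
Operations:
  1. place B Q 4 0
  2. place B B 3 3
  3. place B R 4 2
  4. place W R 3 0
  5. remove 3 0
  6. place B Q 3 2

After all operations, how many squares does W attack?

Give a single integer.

Answer: 0

Derivation:
Op 1: place BQ@(4,0)
Op 2: place BB@(3,3)
Op 3: place BR@(4,2)
Op 4: place WR@(3,0)
Op 5: remove (3,0)
Op 6: place BQ@(3,2)
Per-piece attacks for W:
Union (0 distinct): (none)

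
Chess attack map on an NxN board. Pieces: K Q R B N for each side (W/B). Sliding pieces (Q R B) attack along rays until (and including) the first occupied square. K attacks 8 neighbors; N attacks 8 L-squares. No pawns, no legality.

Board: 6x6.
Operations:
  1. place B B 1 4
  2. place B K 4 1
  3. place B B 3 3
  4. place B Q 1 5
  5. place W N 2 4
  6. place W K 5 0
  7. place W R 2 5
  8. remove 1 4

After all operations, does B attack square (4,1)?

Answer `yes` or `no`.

Answer: no

Derivation:
Op 1: place BB@(1,4)
Op 2: place BK@(4,1)
Op 3: place BB@(3,3)
Op 4: place BQ@(1,5)
Op 5: place WN@(2,4)
Op 6: place WK@(5,0)
Op 7: place WR@(2,5)
Op 8: remove (1,4)
Per-piece attacks for B:
  BQ@(1,5): attacks (1,4) (1,3) (1,2) (1,1) (1,0) (2,5) (0,5) (2,4) (0,4) [ray(1,0) blocked at (2,5); ray(1,-1) blocked at (2,4)]
  BB@(3,3): attacks (4,4) (5,5) (4,2) (5,1) (2,4) (2,2) (1,1) (0,0) [ray(-1,1) blocked at (2,4)]
  BK@(4,1): attacks (4,2) (4,0) (5,1) (3,1) (5,2) (5,0) (3,2) (3,0)
B attacks (4,1): no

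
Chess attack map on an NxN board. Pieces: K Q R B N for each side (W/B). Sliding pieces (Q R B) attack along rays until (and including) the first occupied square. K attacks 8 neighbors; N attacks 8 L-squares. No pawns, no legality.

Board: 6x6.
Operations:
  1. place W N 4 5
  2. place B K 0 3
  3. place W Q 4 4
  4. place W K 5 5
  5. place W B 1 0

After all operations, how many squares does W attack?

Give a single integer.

Op 1: place WN@(4,5)
Op 2: place BK@(0,3)
Op 3: place WQ@(4,4)
Op 4: place WK@(5,5)
Op 5: place WB@(1,0)
Per-piece attacks for W:
  WB@(1,0): attacks (2,1) (3,2) (4,3) (5,4) (0,1)
  WQ@(4,4): attacks (4,5) (4,3) (4,2) (4,1) (4,0) (5,4) (3,4) (2,4) (1,4) (0,4) (5,5) (5,3) (3,5) (3,3) (2,2) (1,1) (0,0) [ray(0,1) blocked at (4,5); ray(1,1) blocked at (5,5)]
  WN@(4,5): attacks (5,3) (3,3) (2,4)
  WK@(5,5): attacks (5,4) (4,5) (4,4)
Union (21 distinct): (0,0) (0,1) (0,4) (1,1) (1,4) (2,1) (2,2) (2,4) (3,2) (3,3) (3,4) (3,5) (4,0) (4,1) (4,2) (4,3) (4,4) (4,5) (5,3) (5,4) (5,5)

Answer: 21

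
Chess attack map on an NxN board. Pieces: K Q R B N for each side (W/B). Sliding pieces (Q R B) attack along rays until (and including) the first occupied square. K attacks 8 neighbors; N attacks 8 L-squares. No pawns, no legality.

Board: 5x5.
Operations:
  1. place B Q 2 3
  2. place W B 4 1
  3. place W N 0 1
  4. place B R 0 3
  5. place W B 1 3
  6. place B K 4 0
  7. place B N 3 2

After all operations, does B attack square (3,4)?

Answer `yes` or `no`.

Answer: yes

Derivation:
Op 1: place BQ@(2,3)
Op 2: place WB@(4,1)
Op 3: place WN@(0,1)
Op 4: place BR@(0,3)
Op 5: place WB@(1,3)
Op 6: place BK@(4,0)
Op 7: place BN@(3,2)
Per-piece attacks for B:
  BR@(0,3): attacks (0,4) (0,2) (0,1) (1,3) [ray(0,-1) blocked at (0,1); ray(1,0) blocked at (1,3)]
  BQ@(2,3): attacks (2,4) (2,2) (2,1) (2,0) (3,3) (4,3) (1,3) (3,4) (3,2) (1,4) (1,2) (0,1) [ray(-1,0) blocked at (1,3); ray(1,-1) blocked at (3,2); ray(-1,-1) blocked at (0,1)]
  BN@(3,2): attacks (4,4) (2,4) (1,3) (4,0) (2,0) (1,1)
  BK@(4,0): attacks (4,1) (3,0) (3,1)
B attacks (3,4): yes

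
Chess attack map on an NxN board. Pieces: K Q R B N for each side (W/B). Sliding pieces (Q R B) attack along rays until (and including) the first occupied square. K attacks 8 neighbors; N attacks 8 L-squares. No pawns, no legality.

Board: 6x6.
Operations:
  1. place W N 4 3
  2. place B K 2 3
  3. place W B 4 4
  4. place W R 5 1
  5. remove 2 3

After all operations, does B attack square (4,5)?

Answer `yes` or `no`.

Answer: no

Derivation:
Op 1: place WN@(4,3)
Op 2: place BK@(2,3)
Op 3: place WB@(4,4)
Op 4: place WR@(5,1)
Op 5: remove (2,3)
Per-piece attacks for B:
B attacks (4,5): no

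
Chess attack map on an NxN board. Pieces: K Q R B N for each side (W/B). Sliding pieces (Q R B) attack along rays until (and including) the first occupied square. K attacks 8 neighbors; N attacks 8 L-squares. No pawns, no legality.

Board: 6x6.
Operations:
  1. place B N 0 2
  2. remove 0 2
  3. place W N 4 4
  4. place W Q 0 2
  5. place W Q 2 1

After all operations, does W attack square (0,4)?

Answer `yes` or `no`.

Answer: yes

Derivation:
Op 1: place BN@(0,2)
Op 2: remove (0,2)
Op 3: place WN@(4,4)
Op 4: place WQ@(0,2)
Op 5: place WQ@(2,1)
Per-piece attacks for W:
  WQ@(0,2): attacks (0,3) (0,4) (0,5) (0,1) (0,0) (1,2) (2,2) (3,2) (4,2) (5,2) (1,3) (2,4) (3,5) (1,1) (2,0)
  WQ@(2,1): attacks (2,2) (2,3) (2,4) (2,5) (2,0) (3,1) (4,1) (5,1) (1,1) (0,1) (3,2) (4,3) (5,4) (3,0) (1,2) (0,3) (1,0)
  WN@(4,4): attacks (2,5) (5,2) (3,2) (2,3)
W attacks (0,4): yes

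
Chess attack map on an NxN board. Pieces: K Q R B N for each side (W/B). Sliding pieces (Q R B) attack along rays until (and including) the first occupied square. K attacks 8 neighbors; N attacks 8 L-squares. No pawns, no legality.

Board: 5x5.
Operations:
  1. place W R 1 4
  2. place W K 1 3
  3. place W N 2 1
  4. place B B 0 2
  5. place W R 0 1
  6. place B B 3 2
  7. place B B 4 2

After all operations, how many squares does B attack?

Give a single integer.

Op 1: place WR@(1,4)
Op 2: place WK@(1,3)
Op 3: place WN@(2,1)
Op 4: place BB@(0,2)
Op 5: place WR@(0,1)
Op 6: place BB@(3,2)
Op 7: place BB@(4,2)
Per-piece attacks for B:
  BB@(0,2): attacks (1,3) (1,1) (2,0) [ray(1,1) blocked at (1,3)]
  BB@(3,2): attacks (4,3) (4,1) (2,3) (1,4) (2,1) [ray(-1,1) blocked at (1,4); ray(-1,-1) blocked at (2,1)]
  BB@(4,2): attacks (3,3) (2,4) (3,1) (2,0)
Union (11 distinct): (1,1) (1,3) (1,4) (2,0) (2,1) (2,3) (2,4) (3,1) (3,3) (4,1) (4,3)

Answer: 11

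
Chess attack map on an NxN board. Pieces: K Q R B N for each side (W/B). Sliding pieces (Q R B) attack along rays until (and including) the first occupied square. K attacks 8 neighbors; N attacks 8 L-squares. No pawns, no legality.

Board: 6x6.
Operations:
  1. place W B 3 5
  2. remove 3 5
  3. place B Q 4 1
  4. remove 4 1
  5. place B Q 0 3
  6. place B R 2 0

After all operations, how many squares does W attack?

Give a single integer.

Op 1: place WB@(3,5)
Op 2: remove (3,5)
Op 3: place BQ@(4,1)
Op 4: remove (4,1)
Op 5: place BQ@(0,3)
Op 6: place BR@(2,0)
Per-piece attacks for W:
Union (0 distinct): (none)

Answer: 0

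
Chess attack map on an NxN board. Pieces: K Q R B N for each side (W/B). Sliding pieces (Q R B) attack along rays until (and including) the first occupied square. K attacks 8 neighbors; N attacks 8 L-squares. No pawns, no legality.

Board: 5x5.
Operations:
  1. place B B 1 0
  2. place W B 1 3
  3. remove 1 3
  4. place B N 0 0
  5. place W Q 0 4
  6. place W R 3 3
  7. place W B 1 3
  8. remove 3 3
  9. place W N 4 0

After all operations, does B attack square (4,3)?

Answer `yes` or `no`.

Op 1: place BB@(1,0)
Op 2: place WB@(1,3)
Op 3: remove (1,3)
Op 4: place BN@(0,0)
Op 5: place WQ@(0,4)
Op 6: place WR@(3,3)
Op 7: place WB@(1,3)
Op 8: remove (3,3)
Op 9: place WN@(4,0)
Per-piece attacks for B:
  BN@(0,0): attacks (1,2) (2,1)
  BB@(1,0): attacks (2,1) (3,2) (4,3) (0,1)
B attacks (4,3): yes

Answer: yes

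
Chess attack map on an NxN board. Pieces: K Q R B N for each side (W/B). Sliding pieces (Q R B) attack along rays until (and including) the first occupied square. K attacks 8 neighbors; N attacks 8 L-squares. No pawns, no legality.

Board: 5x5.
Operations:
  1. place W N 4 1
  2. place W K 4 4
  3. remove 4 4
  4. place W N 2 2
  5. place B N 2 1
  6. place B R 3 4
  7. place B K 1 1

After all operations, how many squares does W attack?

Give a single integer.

Op 1: place WN@(4,1)
Op 2: place WK@(4,4)
Op 3: remove (4,4)
Op 4: place WN@(2,2)
Op 5: place BN@(2,1)
Op 6: place BR@(3,4)
Op 7: place BK@(1,1)
Per-piece attacks for W:
  WN@(2,2): attacks (3,4) (4,3) (1,4) (0,3) (3,0) (4,1) (1,0) (0,1)
  WN@(4,1): attacks (3,3) (2,2) (2,0)
Union (11 distinct): (0,1) (0,3) (1,0) (1,4) (2,0) (2,2) (3,0) (3,3) (3,4) (4,1) (4,3)

Answer: 11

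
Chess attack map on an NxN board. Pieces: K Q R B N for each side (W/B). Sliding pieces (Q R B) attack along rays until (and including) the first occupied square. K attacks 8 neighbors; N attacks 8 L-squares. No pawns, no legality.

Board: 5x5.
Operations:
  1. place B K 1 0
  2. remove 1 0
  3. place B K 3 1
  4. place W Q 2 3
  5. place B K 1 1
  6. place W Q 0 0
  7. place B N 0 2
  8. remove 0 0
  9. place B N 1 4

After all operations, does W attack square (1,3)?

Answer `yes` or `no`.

Op 1: place BK@(1,0)
Op 2: remove (1,0)
Op 3: place BK@(3,1)
Op 4: place WQ@(2,3)
Op 5: place BK@(1,1)
Op 6: place WQ@(0,0)
Op 7: place BN@(0,2)
Op 8: remove (0,0)
Op 9: place BN@(1,4)
Per-piece attacks for W:
  WQ@(2,3): attacks (2,4) (2,2) (2,1) (2,0) (3,3) (4,3) (1,3) (0,3) (3,4) (3,2) (4,1) (1,4) (1,2) (0,1) [ray(-1,1) blocked at (1,4)]
W attacks (1,3): yes

Answer: yes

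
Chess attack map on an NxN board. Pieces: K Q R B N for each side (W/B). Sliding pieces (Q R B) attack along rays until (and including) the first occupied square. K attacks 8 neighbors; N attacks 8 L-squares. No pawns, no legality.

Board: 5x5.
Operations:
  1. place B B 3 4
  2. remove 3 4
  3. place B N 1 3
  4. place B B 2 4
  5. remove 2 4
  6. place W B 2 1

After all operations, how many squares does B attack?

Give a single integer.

Answer: 4

Derivation:
Op 1: place BB@(3,4)
Op 2: remove (3,4)
Op 3: place BN@(1,3)
Op 4: place BB@(2,4)
Op 5: remove (2,4)
Op 6: place WB@(2,1)
Per-piece attacks for B:
  BN@(1,3): attacks (3,4) (2,1) (3,2) (0,1)
Union (4 distinct): (0,1) (2,1) (3,2) (3,4)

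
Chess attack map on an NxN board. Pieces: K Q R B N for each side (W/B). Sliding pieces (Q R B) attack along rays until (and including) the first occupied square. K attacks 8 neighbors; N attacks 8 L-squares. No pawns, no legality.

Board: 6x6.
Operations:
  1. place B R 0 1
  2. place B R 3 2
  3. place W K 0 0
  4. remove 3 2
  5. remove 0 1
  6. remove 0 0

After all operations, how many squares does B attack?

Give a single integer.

Answer: 0

Derivation:
Op 1: place BR@(0,1)
Op 2: place BR@(3,2)
Op 3: place WK@(0,0)
Op 4: remove (3,2)
Op 5: remove (0,1)
Op 6: remove (0,0)
Per-piece attacks for B:
Union (0 distinct): (none)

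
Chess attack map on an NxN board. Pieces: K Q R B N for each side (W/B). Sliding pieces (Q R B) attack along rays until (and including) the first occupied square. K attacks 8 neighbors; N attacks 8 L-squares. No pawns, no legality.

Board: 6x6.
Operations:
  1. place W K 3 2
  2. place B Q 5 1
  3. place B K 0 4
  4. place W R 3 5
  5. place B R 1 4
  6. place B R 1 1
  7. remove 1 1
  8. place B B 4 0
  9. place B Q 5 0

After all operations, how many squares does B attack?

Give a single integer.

Op 1: place WK@(3,2)
Op 2: place BQ@(5,1)
Op 3: place BK@(0,4)
Op 4: place WR@(3,5)
Op 5: place BR@(1,4)
Op 6: place BR@(1,1)
Op 7: remove (1,1)
Op 8: place BB@(4,0)
Op 9: place BQ@(5,0)
Per-piece attacks for B:
  BK@(0,4): attacks (0,5) (0,3) (1,4) (1,5) (1,3)
  BR@(1,4): attacks (1,5) (1,3) (1,2) (1,1) (1,0) (2,4) (3,4) (4,4) (5,4) (0,4) [ray(-1,0) blocked at (0,4)]
  BB@(4,0): attacks (5,1) (3,1) (2,2) (1,3) (0,4) [ray(1,1) blocked at (5,1); ray(-1,1) blocked at (0,4)]
  BQ@(5,0): attacks (5,1) (4,0) (4,1) (3,2) [ray(0,1) blocked at (5,1); ray(-1,0) blocked at (4,0); ray(-1,1) blocked at (3,2)]
  BQ@(5,1): attacks (5,2) (5,3) (5,4) (5,5) (5,0) (4,1) (3,1) (2,1) (1,1) (0,1) (4,2) (3,3) (2,4) (1,5) (4,0) [ray(0,-1) blocked at (5,0); ray(-1,-1) blocked at (4,0)]
Union (27 distinct): (0,1) (0,3) (0,4) (0,5) (1,0) (1,1) (1,2) (1,3) (1,4) (1,5) (2,1) (2,2) (2,4) (3,1) (3,2) (3,3) (3,4) (4,0) (4,1) (4,2) (4,4) (5,0) (5,1) (5,2) (5,3) (5,4) (5,5)

Answer: 27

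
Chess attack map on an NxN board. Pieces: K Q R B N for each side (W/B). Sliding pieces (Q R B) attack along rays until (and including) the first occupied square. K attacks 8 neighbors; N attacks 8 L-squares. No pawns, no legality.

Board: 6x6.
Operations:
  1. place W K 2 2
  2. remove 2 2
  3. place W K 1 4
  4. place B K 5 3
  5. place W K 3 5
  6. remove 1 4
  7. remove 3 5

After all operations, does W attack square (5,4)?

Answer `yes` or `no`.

Answer: no

Derivation:
Op 1: place WK@(2,2)
Op 2: remove (2,2)
Op 3: place WK@(1,4)
Op 4: place BK@(5,3)
Op 5: place WK@(3,5)
Op 6: remove (1,4)
Op 7: remove (3,5)
Per-piece attacks for W:
W attacks (5,4): no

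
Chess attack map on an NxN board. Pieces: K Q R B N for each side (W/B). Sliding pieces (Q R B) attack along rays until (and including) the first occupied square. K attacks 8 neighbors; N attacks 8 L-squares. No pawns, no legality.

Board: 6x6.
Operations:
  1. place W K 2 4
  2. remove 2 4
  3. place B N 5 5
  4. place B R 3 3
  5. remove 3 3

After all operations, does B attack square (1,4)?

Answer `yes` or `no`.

Answer: no

Derivation:
Op 1: place WK@(2,4)
Op 2: remove (2,4)
Op 3: place BN@(5,5)
Op 4: place BR@(3,3)
Op 5: remove (3,3)
Per-piece attacks for B:
  BN@(5,5): attacks (4,3) (3,4)
B attacks (1,4): no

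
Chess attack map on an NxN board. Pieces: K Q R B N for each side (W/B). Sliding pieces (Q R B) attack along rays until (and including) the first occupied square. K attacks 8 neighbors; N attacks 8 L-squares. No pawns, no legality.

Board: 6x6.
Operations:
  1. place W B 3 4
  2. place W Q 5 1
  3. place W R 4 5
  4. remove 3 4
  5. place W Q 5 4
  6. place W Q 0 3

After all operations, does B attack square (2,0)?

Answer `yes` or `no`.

Op 1: place WB@(3,4)
Op 2: place WQ@(5,1)
Op 3: place WR@(4,5)
Op 4: remove (3,4)
Op 5: place WQ@(5,4)
Op 6: place WQ@(0,3)
Per-piece attacks for B:
B attacks (2,0): no

Answer: no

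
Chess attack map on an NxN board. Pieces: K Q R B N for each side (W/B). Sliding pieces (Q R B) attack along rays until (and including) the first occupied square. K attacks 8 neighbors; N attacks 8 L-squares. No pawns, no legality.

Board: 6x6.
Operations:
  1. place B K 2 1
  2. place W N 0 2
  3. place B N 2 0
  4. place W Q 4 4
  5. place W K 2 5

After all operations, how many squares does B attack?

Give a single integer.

Op 1: place BK@(2,1)
Op 2: place WN@(0,2)
Op 3: place BN@(2,0)
Op 4: place WQ@(4,4)
Op 5: place WK@(2,5)
Per-piece attacks for B:
  BN@(2,0): attacks (3,2) (4,1) (1,2) (0,1)
  BK@(2,1): attacks (2,2) (2,0) (3,1) (1,1) (3,2) (3,0) (1,2) (1,0)
Union (10 distinct): (0,1) (1,0) (1,1) (1,2) (2,0) (2,2) (3,0) (3,1) (3,2) (4,1)

Answer: 10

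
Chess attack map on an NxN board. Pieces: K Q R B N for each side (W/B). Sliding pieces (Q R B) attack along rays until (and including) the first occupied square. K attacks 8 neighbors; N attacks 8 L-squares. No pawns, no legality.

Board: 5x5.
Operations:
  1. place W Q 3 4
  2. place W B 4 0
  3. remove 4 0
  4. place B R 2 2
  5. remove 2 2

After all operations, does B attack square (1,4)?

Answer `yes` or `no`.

Answer: no

Derivation:
Op 1: place WQ@(3,4)
Op 2: place WB@(4,0)
Op 3: remove (4,0)
Op 4: place BR@(2,2)
Op 5: remove (2,2)
Per-piece attacks for B:
B attacks (1,4): no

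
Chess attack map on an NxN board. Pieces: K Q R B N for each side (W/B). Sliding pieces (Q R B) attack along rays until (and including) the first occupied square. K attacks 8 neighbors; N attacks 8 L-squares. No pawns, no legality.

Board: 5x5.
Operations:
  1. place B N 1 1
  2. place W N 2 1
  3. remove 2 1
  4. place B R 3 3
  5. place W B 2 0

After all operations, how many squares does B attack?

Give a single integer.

Op 1: place BN@(1,1)
Op 2: place WN@(2,1)
Op 3: remove (2,1)
Op 4: place BR@(3,3)
Op 5: place WB@(2,0)
Per-piece attacks for B:
  BN@(1,1): attacks (2,3) (3,2) (0,3) (3,0)
  BR@(3,3): attacks (3,4) (3,2) (3,1) (3,0) (4,3) (2,3) (1,3) (0,3)
Union (8 distinct): (0,3) (1,3) (2,3) (3,0) (3,1) (3,2) (3,4) (4,3)

Answer: 8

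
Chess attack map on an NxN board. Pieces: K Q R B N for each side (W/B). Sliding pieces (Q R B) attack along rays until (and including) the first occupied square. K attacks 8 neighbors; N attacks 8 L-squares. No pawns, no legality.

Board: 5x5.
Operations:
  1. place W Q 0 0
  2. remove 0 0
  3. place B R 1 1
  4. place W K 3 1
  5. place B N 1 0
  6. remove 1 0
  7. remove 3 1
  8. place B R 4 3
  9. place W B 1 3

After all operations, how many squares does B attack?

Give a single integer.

Answer: 12

Derivation:
Op 1: place WQ@(0,0)
Op 2: remove (0,0)
Op 3: place BR@(1,1)
Op 4: place WK@(3,1)
Op 5: place BN@(1,0)
Op 6: remove (1,0)
Op 7: remove (3,1)
Op 8: place BR@(4,3)
Op 9: place WB@(1,3)
Per-piece attacks for B:
  BR@(1,1): attacks (1,2) (1,3) (1,0) (2,1) (3,1) (4,1) (0,1) [ray(0,1) blocked at (1,3)]
  BR@(4,3): attacks (4,4) (4,2) (4,1) (4,0) (3,3) (2,3) (1,3) [ray(-1,0) blocked at (1,3)]
Union (12 distinct): (0,1) (1,0) (1,2) (1,3) (2,1) (2,3) (3,1) (3,3) (4,0) (4,1) (4,2) (4,4)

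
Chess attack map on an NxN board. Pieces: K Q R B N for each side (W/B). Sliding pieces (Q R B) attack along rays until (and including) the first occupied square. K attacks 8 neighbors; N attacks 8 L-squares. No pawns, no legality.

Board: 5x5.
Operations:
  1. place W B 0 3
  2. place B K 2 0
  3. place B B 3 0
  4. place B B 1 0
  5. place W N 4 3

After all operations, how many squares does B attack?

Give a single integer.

Answer: 11

Derivation:
Op 1: place WB@(0,3)
Op 2: place BK@(2,0)
Op 3: place BB@(3,0)
Op 4: place BB@(1,0)
Op 5: place WN@(4,3)
Per-piece attacks for B:
  BB@(1,0): attacks (2,1) (3,2) (4,3) (0,1) [ray(1,1) blocked at (4,3)]
  BK@(2,0): attacks (2,1) (3,0) (1,0) (3,1) (1,1)
  BB@(3,0): attacks (4,1) (2,1) (1,2) (0,3) [ray(-1,1) blocked at (0,3)]
Union (11 distinct): (0,1) (0,3) (1,0) (1,1) (1,2) (2,1) (3,0) (3,1) (3,2) (4,1) (4,3)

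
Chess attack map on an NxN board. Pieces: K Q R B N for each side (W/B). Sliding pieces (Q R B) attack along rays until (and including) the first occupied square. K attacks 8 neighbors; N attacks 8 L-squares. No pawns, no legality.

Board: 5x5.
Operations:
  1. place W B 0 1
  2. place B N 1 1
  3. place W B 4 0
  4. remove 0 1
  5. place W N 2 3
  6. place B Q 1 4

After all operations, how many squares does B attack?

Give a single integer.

Op 1: place WB@(0,1)
Op 2: place BN@(1,1)
Op 3: place WB@(4,0)
Op 4: remove (0,1)
Op 5: place WN@(2,3)
Op 6: place BQ@(1,4)
Per-piece attacks for B:
  BN@(1,1): attacks (2,3) (3,2) (0,3) (3,0)
  BQ@(1,4): attacks (1,3) (1,2) (1,1) (2,4) (3,4) (4,4) (0,4) (2,3) (0,3) [ray(0,-1) blocked at (1,1); ray(1,-1) blocked at (2,3)]
Union (11 distinct): (0,3) (0,4) (1,1) (1,2) (1,3) (2,3) (2,4) (3,0) (3,2) (3,4) (4,4)

Answer: 11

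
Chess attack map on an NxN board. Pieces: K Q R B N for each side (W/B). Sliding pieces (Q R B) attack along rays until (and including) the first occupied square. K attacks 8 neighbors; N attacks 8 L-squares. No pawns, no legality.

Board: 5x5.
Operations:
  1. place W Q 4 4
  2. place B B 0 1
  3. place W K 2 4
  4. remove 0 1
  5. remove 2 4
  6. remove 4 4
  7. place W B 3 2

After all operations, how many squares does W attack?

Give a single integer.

Op 1: place WQ@(4,4)
Op 2: place BB@(0,1)
Op 3: place WK@(2,4)
Op 4: remove (0,1)
Op 5: remove (2,4)
Op 6: remove (4,4)
Op 7: place WB@(3,2)
Per-piece attacks for W:
  WB@(3,2): attacks (4,3) (4,1) (2,3) (1,4) (2,1) (1,0)
Union (6 distinct): (1,0) (1,4) (2,1) (2,3) (4,1) (4,3)

Answer: 6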